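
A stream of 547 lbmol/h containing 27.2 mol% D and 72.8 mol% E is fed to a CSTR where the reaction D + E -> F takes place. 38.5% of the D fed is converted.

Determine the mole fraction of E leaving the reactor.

D reacted = 0.385 × 148.8 = 57.28 lbmol/h; ν_D = −1, so ξ = 57.28/1 = 57.28 lbmol/h.
Outlet amounts (n = n₀ + ν ξ):
  D: 148.8 − 1(57.28) = 91.5
  E: 398.2 − 1(57.28) = 340.9
  F: 0 + 1(57.28) = 57.28
Total out = 489.7 lbmol/h; y_E = 340.9 / 489.7 = 0.6962.

0.696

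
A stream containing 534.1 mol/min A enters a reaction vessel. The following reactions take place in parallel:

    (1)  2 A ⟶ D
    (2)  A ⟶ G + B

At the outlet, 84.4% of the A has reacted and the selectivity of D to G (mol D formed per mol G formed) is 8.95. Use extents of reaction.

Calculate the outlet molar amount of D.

213 mol/min

Conversion of A: A consumed = 0.844 × 534.1 = 450.8 mol/min = 2ξ₁ + 1ξ₂.
Selectivity: 1ξ₁ / (1ξ₂) = 8.95 → ξ₁ = 8.95 ξ₂.
Substitute: (2·8.95 + 1) ξ₂ = 450.8 → ξ₂ = 23.85 mol/min, ξ₁ = 213.5 mol/min.
Outlet amounts (n = n₀ + Σ ν·ξ):
  A: 534.1 − 2(213.5) − 1(23.85) = 83.32
  D: 0 + 1(213.5) = 213.5
  G: 0 + 1(23.85) = 23.85
  B: 0 + 1(23.85) = 23.85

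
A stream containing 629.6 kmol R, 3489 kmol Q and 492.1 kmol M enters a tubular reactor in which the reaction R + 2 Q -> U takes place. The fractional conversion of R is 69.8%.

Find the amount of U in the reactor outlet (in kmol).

R reacted = 0.698 × 629.6 = 439.5 kmol; ν_R = −1, so ξ = 439.5/1 = 439.5 kmol.
Outlet amounts (n = n₀ + ν ξ):
  R: 629.6 − 1(439.5) = 190.1
  Q: 3489 − 2(439.5) = 2610
  U: 0 + 1(439.5) = 439.5
  M: 492.1 (inert)

439 kmol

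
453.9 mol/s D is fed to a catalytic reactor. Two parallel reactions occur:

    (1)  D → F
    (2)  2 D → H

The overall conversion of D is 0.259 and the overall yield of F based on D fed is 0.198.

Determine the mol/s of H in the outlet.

Yield of F: 1ξ₁ / 453.9 = 0.198 → ξ₁ = 89.87 mol/s.
Conversion of D: 1ξ₁ + 2ξ₂ = 0.259 × 453.9 = 117.6 → ξ₂ = 13.84 mol/s.
Outlet amounts (n = n₀ + Σ ν·ξ):
  D: 453.9 − 1(89.87) − 2(13.84) = 336.3
  F: 0 + 1(89.87) = 89.87
  H: 0 + 1(13.84) = 13.84

13.8 mol/s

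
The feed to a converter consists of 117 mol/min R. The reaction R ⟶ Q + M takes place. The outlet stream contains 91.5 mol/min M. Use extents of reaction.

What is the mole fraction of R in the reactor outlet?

For M: n = n₀ + 1ξ → 91.5 = 0 + 1ξ, giving ξ = 91.5 mol/min.
Outlet amounts (n = n₀ + ν ξ):
  R: 117 − 1(91.5) = 25.5
  Q: 0 + 1(91.5) = 91.5
  M: 0 + 1(91.5) = 91.5
Total out = 208.5 mol/min; y_R = 25.5 / 208.5 = 0.1223.

0.122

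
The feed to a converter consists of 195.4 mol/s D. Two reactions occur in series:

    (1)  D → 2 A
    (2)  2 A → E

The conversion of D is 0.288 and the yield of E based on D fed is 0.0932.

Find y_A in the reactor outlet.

Conversion of D: D consumed = 1ξ₁ = 0.288 × 195.4 → ξ₁ = 56.28 mol/s.
Yield of E: 1ξ₂ / 195.4 = 0.0932 → ξ₂ = 18.21 mol/s.
Outlet amounts (n = n₀ + Σ ν·ξ):
  D: 195.4 − 1(56.28) = 139.1
  A: 0 + 2(56.28) − 2(18.21) = 76.13
  E: 0 + 1(18.21) = 18.21
Total out = 233.5 mol/s; y_A = 76.13 / 233.5 = 0.3261.

0.326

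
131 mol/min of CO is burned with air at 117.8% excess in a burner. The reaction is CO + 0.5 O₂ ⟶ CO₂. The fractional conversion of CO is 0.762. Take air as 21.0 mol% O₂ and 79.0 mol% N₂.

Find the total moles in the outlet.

760 mol/min

Stoichiometric O₂ = 0.5 × 131 = 65.5 mol/min; O₂ fed = 65.5 × 2.178 = 142.7 mol/min.
N₂ fed = 142.7 × 79/21 = 536.7 mol/min.
Fuel reacted = 0.762 × 131 → ξ = 99.82 mol/min.
Outlet (n = n₀ + ν ξ):
  CO: 131 − 1(99.82) = 31.18
  O₂: 142.7 − 0.5(99.82) = 92.75
  N₂: 536.7 (inert)
  CO₂: 0 + 1(99.82) = 99.82
Total out = 31.18 + 92.75 + 536.7 + 99.82 = 760.4 mol/min.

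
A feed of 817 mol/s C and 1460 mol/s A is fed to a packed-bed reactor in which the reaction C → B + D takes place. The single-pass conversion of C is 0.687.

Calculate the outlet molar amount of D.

C reacted = 0.687 × 817 = 561.3 mol/s; ν_C = −1, so ξ = 561.3/1 = 561.3 mol/s.
Outlet amounts (n = n₀ + ν ξ):
  C: 817 − 1(561.3) = 255.7
  B: 0 + 1(561.3) = 561.3
  D: 0 + 1(561.3) = 561.3
  A: 1460 (inert)

561 mol/s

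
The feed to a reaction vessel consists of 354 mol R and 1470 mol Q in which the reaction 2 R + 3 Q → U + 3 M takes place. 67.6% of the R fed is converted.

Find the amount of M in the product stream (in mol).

359 mol

R reacted = 0.676 × 354 = 239.3 mol; ν_R = −2, so ξ = 239.3/2 = 119.7 mol.
Outlet amounts (n = n₀ + ν ξ):
  R: 354 − 2(119.7) = 114.7
  Q: 1470 − 3(119.7) = 1111
  U: 0 + 1(119.7) = 119.7
  M: 0 + 3(119.7) = 359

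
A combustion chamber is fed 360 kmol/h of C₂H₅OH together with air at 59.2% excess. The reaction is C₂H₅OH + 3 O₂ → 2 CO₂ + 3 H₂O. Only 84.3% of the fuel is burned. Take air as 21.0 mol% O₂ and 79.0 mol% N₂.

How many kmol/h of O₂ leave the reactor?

Stoichiometric O₂ = 3 × 360 = 1080 kmol/h; O₂ fed = 1080 × 1.592 = 1719 kmol/h.
N₂ fed = 1719 × 79/21 = 6468 kmol/h.
Fuel reacted = 0.843 × 360 → ξ = 303.5 kmol/h.
Outlet (n = n₀ + ν ξ):
  C₂H₅OH: 360 − 1(303.5) = 56.52
  O₂: 1719 − 3(303.5) = 808.9
  N₂: 6468 (inert)
  CO₂: 0 + 2(303.5) = 607
  H₂O: 0 + 3(303.5) = 910.4

809 kmol/h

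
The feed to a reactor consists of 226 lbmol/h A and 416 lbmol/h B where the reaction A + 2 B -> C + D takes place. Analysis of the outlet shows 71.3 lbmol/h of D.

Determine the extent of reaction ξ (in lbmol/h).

ξ = 71.3 lbmol/h

For D: n = n₀ + 1ξ → 71.3 = 0 + 1ξ, giving ξ = 71.3 lbmol/h.
Outlet amounts (n = n₀ + ν ξ):
  A: 226 − 1(71.3) = 154.7
  B: 416 − 2(71.3) = 273.4
  C: 0 + 1(71.3) = 71.3
  D: 0 + 1(71.3) = 71.3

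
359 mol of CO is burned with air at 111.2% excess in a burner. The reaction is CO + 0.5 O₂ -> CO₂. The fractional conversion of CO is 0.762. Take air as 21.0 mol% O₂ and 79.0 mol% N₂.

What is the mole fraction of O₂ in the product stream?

Stoichiometric O₂ = 0.5 × 359 = 179.5 mol; O₂ fed = 179.5 × 2.112 = 379.1 mol.
N₂ fed = 379.1 × 79/21 = 1426 mol.
Fuel reacted = 0.762 × 359 → ξ = 273.6 mol.
Outlet (n = n₀ + ν ξ):
  CO: 359 − 1(273.6) = 85.44
  O₂: 379.1 − 0.5(273.6) = 242.3
  N₂: 1426 (inert)
  CO₂: 0 + 1(273.6) = 273.6
Total out = 2027 mol; y_O₂ = 242.3 / 2027 = 0.1195.

0.12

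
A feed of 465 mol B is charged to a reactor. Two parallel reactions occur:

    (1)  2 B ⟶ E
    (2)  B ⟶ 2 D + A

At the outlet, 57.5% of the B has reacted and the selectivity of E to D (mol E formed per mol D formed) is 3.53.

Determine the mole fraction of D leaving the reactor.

Conversion of B: B consumed = 0.575 × 465 = 267.4 mol = 2ξ₁ + 1ξ₂.
Selectivity: 1ξ₁ / (2ξ₂) = 3.53 → ξ₁ = 7.06 ξ₂.
Substitute: (2·7.06 + 1) ξ₂ = 267.4 → ξ₂ = 17.68 mol, ξ₁ = 124.8 mol.
Outlet amounts (n = n₀ + Σ ν·ξ):
  B: 465 − 2(124.8) − 1(17.68) = 197.6
  E: 0 + 1(124.8) = 124.8
  D: 0 + 2(17.68) = 35.37
  A: 0 + 1(17.68) = 17.68
Total out = 375.5 mol; y_D = 35.37 / 375.5 = 0.09418.

0.0942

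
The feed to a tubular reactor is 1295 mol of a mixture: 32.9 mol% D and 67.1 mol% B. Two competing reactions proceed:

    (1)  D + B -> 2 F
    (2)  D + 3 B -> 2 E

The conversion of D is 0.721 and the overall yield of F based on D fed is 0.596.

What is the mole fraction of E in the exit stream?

0.386

Yield of F: 2ξ₁ / 426.1 = 0.596 → ξ₁ = 127 mol.
Conversion of D: 1ξ₁ + 1ξ₂ = 0.721 × 426.1 = 307.2 → ξ₂ = 180.2 mol.
Outlet amounts (n = n₀ + Σ ν·ξ):
  D: 426.1 − 1(127) − 1(180.2) = 118.9
  B: 868.9 − 1(127) − 3(180.2) = 201.3
  F: 0 + 2(127) = 253.9
  E: 0 + 2(180.2) = 360.4
Total out = 934.6 mol; y_E = 360.4 / 934.6 = 0.3857.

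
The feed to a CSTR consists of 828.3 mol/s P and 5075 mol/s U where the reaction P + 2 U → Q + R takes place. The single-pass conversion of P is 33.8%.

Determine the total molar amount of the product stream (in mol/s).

5620 mol/s

P reacted = 0.338 × 828.3 = 280 mol/s; ν_P = −1, so ξ = 280/1 = 280 mol/s.
Outlet amounts (n = n₀ + ν ξ):
  P: 828.3 − 1(280) = 548.3
  U: 5075 − 2(280) = 4515
  Q: 0 + 1(280) = 280
  R: 0 + 1(280) = 280
Total out = 548.3 + 4515 + 280 + 280 = 5623 mol/s.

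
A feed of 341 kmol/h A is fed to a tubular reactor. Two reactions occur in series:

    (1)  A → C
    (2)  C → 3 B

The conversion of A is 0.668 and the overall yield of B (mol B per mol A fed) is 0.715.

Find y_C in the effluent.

0.291

Conversion of A: A consumed = 1ξ₁ = 0.668 × 341 → ξ₁ = 227.8 kmol/h.
Yield of B: 3ξ₂ / 341 = 0.715 → ξ₂ = 81.27 kmol/h.
Outlet amounts (n = n₀ + Σ ν·ξ):
  A: 341 − 1(227.8) = 113.2
  C: 0 + 1(227.8) − 1(81.27) = 146.5
  B: 0 + 3(81.27) = 243.8
Total out = 503.5 kmol/h; y_C = 146.5 / 503.5 = 0.291.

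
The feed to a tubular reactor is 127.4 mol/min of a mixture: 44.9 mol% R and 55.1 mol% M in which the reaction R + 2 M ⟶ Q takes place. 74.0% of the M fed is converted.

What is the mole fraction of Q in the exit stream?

0.344

M reacted = 0.74 × 70.2 = 51.95 mol/min; ν_M = −2, so ξ = 51.95/2 = 25.97 mol/min.
Outlet amounts (n = n₀ + ν ξ):
  R: 57.2 − 1(25.97) = 31.23
  M: 70.2 − 2(25.97) = 18.25
  Q: 0 + 1(25.97) = 25.97
Total out = 75.45 mol/min; y_Q = 25.97 / 75.45 = 0.3442.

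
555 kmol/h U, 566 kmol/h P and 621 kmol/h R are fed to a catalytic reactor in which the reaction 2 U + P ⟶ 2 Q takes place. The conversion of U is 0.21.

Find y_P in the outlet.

0.302

U reacted = 0.21 × 555 = 116.5 kmol/h; ν_U = −2, so ξ = 116.5/2 = 58.27 kmol/h.
Outlet amounts (n = n₀ + ν ξ):
  U: 555 − 2(58.27) = 438.4
  P: 566 − 1(58.27) = 507.7
  Q: 0 + 2(58.27) = 116.5
  R: 621 (inert)
Total out = 1684 kmol/h; y_P = 507.7 / 1684 = 0.3015.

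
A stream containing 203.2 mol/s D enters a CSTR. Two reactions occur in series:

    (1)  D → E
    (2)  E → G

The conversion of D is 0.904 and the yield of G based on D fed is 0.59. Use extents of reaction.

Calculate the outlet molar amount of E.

Conversion of D: D consumed = 1ξ₁ = 0.904 × 203.2 → ξ₁ = 183.7 mol/s.
Yield of G: 1ξ₂ / 203.2 = 0.59 → ξ₂ = 119.9 mol/s.
Outlet amounts (n = n₀ + Σ ν·ξ):
  D: 203.2 − 1(183.7) = 19.51
  E: 0 + 1(183.7) − 1(119.9) = 63.8
  G: 0 + 1(119.9) = 119.9

63.8 mol/s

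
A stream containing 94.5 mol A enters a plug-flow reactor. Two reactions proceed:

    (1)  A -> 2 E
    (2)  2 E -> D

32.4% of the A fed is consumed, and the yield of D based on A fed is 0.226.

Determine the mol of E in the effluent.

Conversion of A: A consumed = 1ξ₁ = 0.324 × 94.5 → ξ₁ = 30.62 mol.
Yield of D: 1ξ₂ / 94.5 = 0.226 → ξ₂ = 21.36 mol.
Outlet amounts (n = n₀ + Σ ν·ξ):
  A: 94.5 − 1(30.62) = 63.88
  E: 0 + 2(30.62) − 2(21.36) = 18.52
  D: 0 + 1(21.36) = 21.36

18.5 mol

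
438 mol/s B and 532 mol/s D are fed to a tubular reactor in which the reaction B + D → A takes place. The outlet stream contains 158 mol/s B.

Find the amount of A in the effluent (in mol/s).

For B: n = n₀ − 1ξ → 158 = 438 − 1ξ, giving ξ = 280 mol/s.
Outlet amounts (n = n₀ + ν ξ):
  B: 438 − 1(280) = 158
  D: 532 − 1(280) = 252
  A: 0 + 1(280) = 280

280 mol/s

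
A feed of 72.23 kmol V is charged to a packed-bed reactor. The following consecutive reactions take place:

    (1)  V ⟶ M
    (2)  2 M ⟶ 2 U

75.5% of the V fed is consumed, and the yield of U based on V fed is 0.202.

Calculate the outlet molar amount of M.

39.9 kmol

Conversion of V: V consumed = 1ξ₁ = 0.755 × 72.23 → ξ₁ = 54.53 kmol.
Yield of U: 2ξ₂ / 72.23 = 0.202 → ξ₂ = 7.295 kmol.
Outlet amounts (n = n₀ + Σ ν·ξ):
  V: 72.23 − 1(54.53) = 17.7
  M: 0 + 1(54.53) − 2(7.295) = 39.94
  U: 0 + 2(7.295) = 14.59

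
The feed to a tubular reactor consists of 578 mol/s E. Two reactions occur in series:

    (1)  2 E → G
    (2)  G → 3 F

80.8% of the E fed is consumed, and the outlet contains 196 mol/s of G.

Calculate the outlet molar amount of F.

113 mol/s

Conversion of E: E consumed = 2ξ₁ = 0.808 × 578 → ξ₁ = 233.5 mol/s.
G balance: n_G = 0 + 1ξ₁ − 1ξ₂ = 196 → ξ₂ = (1·233.5 − 196)/1 = 37.51 mol/s.
Outlet amounts (n = n₀ + Σ ν·ξ):
  E: 578 − 2(233.5) = 111
  G: 0 + 1(233.5) − 1(37.51) = 196
  F: 0 + 3(37.51) = 112.5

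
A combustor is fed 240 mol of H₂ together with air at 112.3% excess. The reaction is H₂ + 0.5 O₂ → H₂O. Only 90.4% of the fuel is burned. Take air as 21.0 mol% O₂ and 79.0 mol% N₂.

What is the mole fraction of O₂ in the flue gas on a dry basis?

Stoichiometric O₂ = 0.5 × 240 = 120 mol; O₂ fed = 120 × 2.123 = 254.8 mol.
N₂ fed = 254.8 × 79/21 = 958.4 mol.
Fuel reacted = 0.904 × 240 → ξ = 217 mol.
Outlet (n = n₀ + ν ξ):
  H₂: 240 − 1(217) = 23.04
  O₂: 254.8 − 0.5(217) = 146.3
  N₂: 958.4 (inert)
  H₂O: 0 + 1(217) = 217
Dry total = 1128 mol; y_O₂ (dry) = 146.3 / 1128 = 0.1297.

0.13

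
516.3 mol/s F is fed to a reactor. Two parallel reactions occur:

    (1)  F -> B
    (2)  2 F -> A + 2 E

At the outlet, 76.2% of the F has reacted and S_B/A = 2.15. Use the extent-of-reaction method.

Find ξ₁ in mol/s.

ξ₁ = 204 mol/s

Conversion of F: F consumed = 0.762 × 516.3 = 393.4 mol/s = 1ξ₁ + 2ξ₂.
Selectivity: 1ξ₁ / (1ξ₂) = 2.15 → ξ₁ = 2.15 ξ₂.
Substitute: (1·2.15 + 2) ξ₂ = 393.4 → ξ₂ = 94.8 mol/s, ξ₁ = 203.8 mol/s.
Outlet amounts (n = n₀ + Σ ν·ξ):
  F: 516.3 − 1(203.8) − 2(94.8) = 122.9
  B: 0 + 1(203.8) = 203.8
  A: 0 + 1(94.8) = 94.8
  E: 0 + 2(94.8) = 189.6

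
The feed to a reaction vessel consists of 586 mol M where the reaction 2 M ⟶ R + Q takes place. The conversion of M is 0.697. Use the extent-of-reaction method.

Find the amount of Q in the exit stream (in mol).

M reacted = 0.697 × 586 = 408.4 mol; ν_M = −2, so ξ = 408.4/2 = 204.2 mol.
Outlet amounts (n = n₀ + ν ξ):
  M: 586 − 2(204.2) = 177.6
  R: 0 + 1(204.2) = 204.2
  Q: 0 + 1(204.2) = 204.2

204 mol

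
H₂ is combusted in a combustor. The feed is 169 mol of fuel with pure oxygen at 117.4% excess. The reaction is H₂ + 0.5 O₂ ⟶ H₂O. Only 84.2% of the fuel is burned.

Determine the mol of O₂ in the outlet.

Stoichiometric O₂ = 0.5 × 169 = 84.5 mol; O₂ fed = 84.5 × 2.174 = 183.7 mol.
Fuel reacted = 0.842 × 169 → ξ = 142.3 mol.
Outlet (n = n₀ + ν ξ):
  H₂: 169 − 1(142.3) = 26.7
  O₂: 183.7 − 0.5(142.3) = 112.6
  H₂O: 0 + 1(142.3) = 142.3

113 mol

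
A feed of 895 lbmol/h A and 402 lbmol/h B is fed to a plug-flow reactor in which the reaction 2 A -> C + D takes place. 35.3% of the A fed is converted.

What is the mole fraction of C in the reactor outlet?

0.122

A reacted = 0.353 × 895 = 315.9 lbmol/h; ν_A = −2, so ξ = 315.9/2 = 158 lbmol/h.
Outlet amounts (n = n₀ + ν ξ):
  A: 895 − 2(158) = 579.1
  C: 0 + 1(158) = 158
  D: 0 + 1(158) = 158
  B: 402 (inert)
Total out = 1297 lbmol/h; y_C = 158 / 1297 = 0.1218.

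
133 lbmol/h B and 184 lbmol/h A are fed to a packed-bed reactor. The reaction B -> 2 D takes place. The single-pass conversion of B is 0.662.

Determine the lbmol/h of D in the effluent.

B reacted = 0.662 × 133 = 88.05 lbmol/h; ν_B = −1, so ξ = 88.05/1 = 88.05 lbmol/h.
Outlet amounts (n = n₀ + ν ξ):
  B: 133 − 1(88.05) = 44.95
  D: 0 + 2(88.05) = 176.1
  A: 184 (inert)

176 lbmol/h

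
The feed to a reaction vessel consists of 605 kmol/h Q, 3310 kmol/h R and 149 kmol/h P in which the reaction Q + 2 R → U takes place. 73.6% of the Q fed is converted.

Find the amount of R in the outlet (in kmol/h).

Q reacted = 0.736 × 605 = 445.3 kmol/h; ν_Q = −1, so ξ = 445.3/1 = 445.3 kmol/h.
Outlet amounts (n = n₀ + ν ξ):
  Q: 605 − 1(445.3) = 159.7
  R: 3310 − 2(445.3) = 2419
  U: 0 + 1(445.3) = 445.3
  P: 149 (inert)

2420 kmol/h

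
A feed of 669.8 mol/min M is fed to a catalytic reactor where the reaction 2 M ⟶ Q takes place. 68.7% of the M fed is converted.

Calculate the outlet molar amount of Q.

M reacted = 0.687 × 669.8 = 460.2 mol/min; ν_M = −2, so ξ = 460.2/2 = 230.1 mol/min.
Outlet amounts (n = n₀ + ν ξ):
  M: 669.8 − 2(230.1) = 209.6
  Q: 0 + 1(230.1) = 230.1

230 mol/min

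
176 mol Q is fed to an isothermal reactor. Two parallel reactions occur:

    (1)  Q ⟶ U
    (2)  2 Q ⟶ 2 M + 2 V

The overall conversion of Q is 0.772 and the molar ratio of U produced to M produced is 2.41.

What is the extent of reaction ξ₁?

Conversion of Q: Q consumed = 0.772 × 176 = 135.9 mol = 1ξ₁ + 2ξ₂.
Selectivity: 1ξ₁ / (2ξ₂) = 2.41 → ξ₁ = 4.82 ξ₂.
Substitute: (1·4.82 + 2) ξ₂ = 135.9 → ξ₂ = 19.92 mol, ξ₁ = 96.03 mol.
Outlet amounts (n = n₀ + Σ ν·ξ):
  Q: 176 − 1(96.03) − 2(19.92) = 40.13
  U: 0 + 1(96.03) = 96.03
  M: 0 + 2(19.92) = 39.85
  V: 0 + 2(19.92) = 39.85

ξ₁ = 96 mol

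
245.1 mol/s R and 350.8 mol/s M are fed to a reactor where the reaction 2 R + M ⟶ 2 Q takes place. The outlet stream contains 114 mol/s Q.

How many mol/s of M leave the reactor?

294 mol/s

For Q: n = n₀ + 2ξ → 114 = 0 + 2ξ, giving ξ = 57 mol/s.
Outlet amounts (n = n₀ + ν ξ):
  R: 245.1 − 2(57) = 131.1
  M: 350.8 − 1(57) = 293.8
  Q: 0 + 2(57) = 114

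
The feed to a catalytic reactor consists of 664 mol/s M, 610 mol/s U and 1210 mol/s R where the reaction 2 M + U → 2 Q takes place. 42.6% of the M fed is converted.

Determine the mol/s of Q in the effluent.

283 mol/s

M reacted = 0.426 × 664 = 282.9 mol/s; ν_M = −2, so ξ = 282.9/2 = 141.4 mol/s.
Outlet amounts (n = n₀ + ν ξ):
  M: 664 − 2(141.4) = 381.1
  U: 610 − 1(141.4) = 468.6
  Q: 0 + 2(141.4) = 282.9
  R: 1210 (inert)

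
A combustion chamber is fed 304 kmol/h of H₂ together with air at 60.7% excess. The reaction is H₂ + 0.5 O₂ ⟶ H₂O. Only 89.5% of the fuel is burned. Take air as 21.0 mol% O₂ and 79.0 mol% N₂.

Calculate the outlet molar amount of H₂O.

Stoichiometric O₂ = 0.5 × 304 = 152 kmol/h; O₂ fed = 152 × 1.607 = 244.3 kmol/h.
N₂ fed = 244.3 × 79/21 = 918.9 kmol/h.
Fuel reacted = 0.895 × 304 → ξ = 272.1 kmol/h.
Outlet (n = n₀ + ν ξ):
  H₂: 304 − 1(272.1) = 31.92
  O₂: 244.3 − 0.5(272.1) = 108.2
  N₂: 918.9 (inert)
  H₂O: 0 + 1(272.1) = 272.1

272 kmol/h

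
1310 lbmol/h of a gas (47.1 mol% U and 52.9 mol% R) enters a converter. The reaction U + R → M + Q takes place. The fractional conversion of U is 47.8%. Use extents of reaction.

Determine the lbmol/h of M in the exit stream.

U reacted = 0.478 × 617 = 294.9 lbmol/h; ν_U = −1, so ξ = 294.9/1 = 294.9 lbmol/h.
Outlet amounts (n = n₀ + ν ξ):
  U: 617 − 1(294.9) = 322.1
  R: 693 − 1(294.9) = 398.1
  M: 0 + 1(294.9) = 294.9
  Q: 0 + 1(294.9) = 294.9

295 lbmol/h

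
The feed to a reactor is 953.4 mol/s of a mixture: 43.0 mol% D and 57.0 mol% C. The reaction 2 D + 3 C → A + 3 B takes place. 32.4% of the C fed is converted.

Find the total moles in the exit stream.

895 mol/s

C reacted = 0.324 × 543.4 = 176.1 mol/s; ν_C = −3, so ξ = 176.1/3 = 58.69 mol/s.
Outlet amounts (n = n₀ + ν ξ):
  D: 410 − 2(58.69) = 292.6
  C: 543.4 − 3(58.69) = 367.4
  A: 0 + 1(58.69) = 58.69
  B: 0 + 3(58.69) = 176.1
Total out = 292.6 + 367.4 + 58.69 + 176.1 = 894.7 mol/s.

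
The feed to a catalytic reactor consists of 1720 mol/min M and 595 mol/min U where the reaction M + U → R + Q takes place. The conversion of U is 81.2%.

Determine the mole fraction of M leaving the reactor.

U reacted = 0.812 × 595 = 483.1 mol/min; ν_U = −1, so ξ = 483.1/1 = 483.1 mol/min.
Outlet amounts (n = n₀ + ν ξ):
  M: 1720 − 1(483.1) = 1237
  U: 595 − 1(483.1) = 111.9
  R: 0 + 1(483.1) = 483.1
  Q: 0 + 1(483.1) = 483.1
Total out = 2315 mol/min; y_M = 1237 / 2315 = 0.5343.

0.534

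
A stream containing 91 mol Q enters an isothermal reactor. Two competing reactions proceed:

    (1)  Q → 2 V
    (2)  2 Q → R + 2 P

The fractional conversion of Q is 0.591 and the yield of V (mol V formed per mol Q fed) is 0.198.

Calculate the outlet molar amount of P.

44.8 mol

Yield of V: 2ξ₁ / 91 = 0.198 → ξ₁ = 9.009 mol.
Conversion of Q: 1ξ₁ + 2ξ₂ = 0.591 × 91 = 53.78 → ξ₂ = 22.39 mol.
Outlet amounts (n = n₀ + Σ ν·ξ):
  Q: 91 − 1(9.009) − 2(22.39) = 37.22
  V: 0 + 2(9.009) = 18.02
  R: 0 + 1(22.39) = 22.39
  P: 0 + 2(22.39) = 44.77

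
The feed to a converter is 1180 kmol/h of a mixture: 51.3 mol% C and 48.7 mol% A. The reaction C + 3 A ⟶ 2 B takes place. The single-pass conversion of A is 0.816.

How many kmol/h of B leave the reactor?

A reacted = 0.816 × 574.7 = 468.9 kmol/h; ν_A = −3, so ξ = 468.9/3 = 156.3 kmol/h.
Outlet amounts (n = n₀ + ν ξ):
  C: 605.3 − 1(156.3) = 449
  A: 574.7 − 3(156.3) = 105.7
  B: 0 + 2(156.3) = 312.6

313 kmol/h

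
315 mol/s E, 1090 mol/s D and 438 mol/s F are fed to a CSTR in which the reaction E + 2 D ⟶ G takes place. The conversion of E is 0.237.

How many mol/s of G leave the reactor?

74.7 mol/s

E reacted = 0.237 × 315 = 74.66 mol/s; ν_E = −1, so ξ = 74.66/1 = 74.66 mol/s.
Outlet amounts (n = n₀ + ν ξ):
  E: 315 − 1(74.66) = 240.3
  D: 1090 − 2(74.66) = 940.7
  G: 0 + 1(74.66) = 74.66
  F: 438 (inert)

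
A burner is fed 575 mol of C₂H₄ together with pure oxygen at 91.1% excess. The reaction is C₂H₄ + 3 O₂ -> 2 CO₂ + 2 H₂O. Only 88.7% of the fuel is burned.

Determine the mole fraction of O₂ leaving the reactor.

Stoichiometric O₂ = 3 × 575 = 1725 mol; O₂ fed = 1725 × 1.911 = 3296 mol.
Fuel reacted = 0.887 × 575 → ξ = 510 mol.
Outlet (n = n₀ + ν ξ):
  C₂H₄: 575 − 1(510) = 64.97
  O₂: 3296 − 3(510) = 1766
  CO₂: 0 + 2(510) = 1020
  H₂O: 0 + 2(510) = 1020
Total out = 3871 mol; y_O₂ = 1766 / 3871 = 0.4563.

0.456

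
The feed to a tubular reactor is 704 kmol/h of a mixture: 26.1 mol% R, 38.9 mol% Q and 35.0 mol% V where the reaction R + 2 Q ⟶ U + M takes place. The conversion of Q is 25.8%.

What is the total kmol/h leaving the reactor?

Q reacted = 0.258 × 273.9 = 70.65 kmol/h; ν_Q = −2, so ξ = 70.65/2 = 35.33 kmol/h.
Outlet amounts (n = n₀ + ν ξ):
  R: 183.7 − 1(35.33) = 148.4
  Q: 273.9 − 2(35.33) = 203.2
  U: 0 + 1(35.33) = 35.33
  M: 0 + 1(35.33) = 35.33
  V: 246.4 (inert)
Total out = 148.4 + 203.2 + 35.33 + 35.33 + 246.4 = 668.7 kmol/h.

669 kmol/h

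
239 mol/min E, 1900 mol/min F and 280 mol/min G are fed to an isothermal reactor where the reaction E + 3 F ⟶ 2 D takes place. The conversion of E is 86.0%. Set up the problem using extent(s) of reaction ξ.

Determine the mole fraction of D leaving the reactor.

0.205

E reacted = 0.86 × 239 = 205.5 mol/min; ν_E = −1, so ξ = 205.5/1 = 205.5 mol/min.
Outlet amounts (n = n₀ + ν ξ):
  E: 239 − 1(205.5) = 33.46
  F: 1900 − 3(205.5) = 1283
  D: 0 + 2(205.5) = 411.1
  G: 280 (inert)
Total out = 2008 mol/min; y_D = 411.1 / 2008 = 0.2047.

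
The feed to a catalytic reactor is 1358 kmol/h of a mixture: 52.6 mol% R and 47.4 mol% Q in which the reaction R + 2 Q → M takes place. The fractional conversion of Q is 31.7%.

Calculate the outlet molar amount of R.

612 kmol/h

Q reacted = 0.317 × 643.7 = 204.1 kmol/h; ν_Q = −2, so ξ = 204.1/2 = 102 kmol/h.
Outlet amounts (n = n₀ + ν ξ):
  R: 714.3 − 1(102) = 612.3
  Q: 643.7 − 2(102) = 439.6
  M: 0 + 1(102) = 102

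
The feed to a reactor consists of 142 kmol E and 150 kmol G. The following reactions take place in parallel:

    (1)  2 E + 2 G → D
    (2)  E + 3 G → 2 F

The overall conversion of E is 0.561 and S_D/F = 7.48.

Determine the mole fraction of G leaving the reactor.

Conversion of E: E consumed = 0.561 × 142 = 79.66 kmol = 2ξ₁ + 1ξ₂.
Selectivity: 1ξ₁ / (2ξ₂) = 7.48 → ξ₁ = 14.96 ξ₂.
Substitute: (2·14.96 + 1) ξ₂ = 79.66 → ξ₂ = 2.576 kmol, ξ₁ = 38.54 kmol.
Outlet amounts (n = n₀ + Σ ν·ξ):
  E: 142 − 2(38.54) − 1(2.576) = 62.34
  G: 150 − 2(38.54) − 3(2.576) = 65.19
  D: 0 + 1(38.54) = 38.54
  F: 0 + 2(2.576) = 5.153
Total out = 171.2 kmol; y_G = 65.19 / 171.2 = 0.3807.

0.381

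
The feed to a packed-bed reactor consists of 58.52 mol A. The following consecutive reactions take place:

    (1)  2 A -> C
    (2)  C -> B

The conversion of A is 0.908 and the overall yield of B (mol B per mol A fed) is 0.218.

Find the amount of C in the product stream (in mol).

13.8 mol

Conversion of A: A consumed = 2ξ₁ = 0.908 × 58.52 → ξ₁ = 26.57 mol.
Yield of B: 1ξ₂ / 58.52 = 0.218 → ξ₂ = 12.76 mol.
Outlet amounts (n = n₀ + Σ ν·ξ):
  A: 58.52 − 2(26.57) = 5.384
  C: 0 + 1(26.57) − 1(12.76) = 13.81
  B: 0 + 1(12.76) = 12.76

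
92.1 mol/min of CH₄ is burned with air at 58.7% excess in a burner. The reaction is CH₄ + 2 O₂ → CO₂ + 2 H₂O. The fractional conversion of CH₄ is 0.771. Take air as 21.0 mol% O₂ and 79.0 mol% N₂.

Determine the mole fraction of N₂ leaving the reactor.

0.741

Stoichiometric O₂ = 2 × 92.1 = 184.2 mol/min; O₂ fed = 184.2 × 1.587 = 292.3 mol/min.
N₂ fed = 292.3 × 79/21 = 1100 mol/min.
Fuel reacted = 0.771 × 92.1 → ξ = 71.01 mol/min.
Outlet (n = n₀ + ν ξ):
  CH₄: 92.1 − 1(71.01) = 21.09
  O₂: 292.3 − 2(71.01) = 150.3
  N₂: 1100 (inert)
  CO₂: 0 + 1(71.01) = 71.01
  H₂O: 0 + 2(71.01) = 142
Total out = 1484 mol/min; y_N₂ = 1100 / 1484 = 0.741.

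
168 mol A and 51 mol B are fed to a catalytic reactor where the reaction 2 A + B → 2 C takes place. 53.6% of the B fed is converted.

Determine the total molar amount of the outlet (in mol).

192 mol

B reacted = 0.536 × 51 = 27.34 mol; ν_B = −1, so ξ = 27.34/1 = 27.34 mol.
Outlet amounts (n = n₀ + ν ξ):
  A: 168 − 2(27.34) = 113.3
  B: 51 − 1(27.34) = 23.66
  C: 0 + 2(27.34) = 54.67
Total out = 113.3 + 23.66 + 54.67 = 191.7 mol.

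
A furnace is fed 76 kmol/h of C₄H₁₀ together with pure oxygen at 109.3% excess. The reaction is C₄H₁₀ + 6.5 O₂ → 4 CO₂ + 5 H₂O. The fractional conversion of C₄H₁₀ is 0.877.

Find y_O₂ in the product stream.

0.496

Stoichiometric O₂ = 6.5 × 76 = 494 kmol/h; O₂ fed = 494 × 2.093 = 1034 kmol/h.
Fuel reacted = 0.877 × 76 → ξ = 66.65 kmol/h.
Outlet (n = n₀ + ν ξ):
  C₄H₁₀: 76 − 1(66.65) = 9.348
  O₂: 1034 − 6.5(66.65) = 600.7
  CO₂: 0 + 4(66.65) = 266.6
  H₂O: 0 + 5(66.65) = 333.3
Total out = 1210 kmol/h; y_O₂ = 600.7 / 1210 = 0.4965.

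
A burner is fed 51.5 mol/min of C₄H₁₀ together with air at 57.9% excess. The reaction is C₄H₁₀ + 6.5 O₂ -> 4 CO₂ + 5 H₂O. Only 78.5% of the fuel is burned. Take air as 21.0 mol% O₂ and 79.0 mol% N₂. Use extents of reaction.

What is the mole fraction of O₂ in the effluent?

Stoichiometric O₂ = 6.5 × 51.5 = 334.8 mol/min; O₂ fed = 334.8 × 1.579 = 528.6 mol/min.
N₂ fed = 528.6 × 79/21 = 1988 mol/min.
Fuel reacted = 0.785 × 51.5 → ξ = 40.43 mol/min.
Outlet (n = n₀ + ν ξ):
  C₄H₁₀: 51.5 − 1(40.43) = 11.07
  O₂: 528.6 − 6.5(40.43) = 265.8
  N₂: 1988 (inert)
  CO₂: 0 + 4(40.43) = 161.7
  H₂O: 0 + 5(40.43) = 202.1
Total out = 2629 mol/min; y_O₂ = 265.8 / 2629 = 0.1011.

0.101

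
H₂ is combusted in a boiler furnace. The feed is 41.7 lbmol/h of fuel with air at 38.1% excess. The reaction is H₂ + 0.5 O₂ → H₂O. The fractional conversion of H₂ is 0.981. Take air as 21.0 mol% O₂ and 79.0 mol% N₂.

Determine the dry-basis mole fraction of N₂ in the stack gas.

Stoichiometric O₂ = 0.5 × 41.7 = 20.85 lbmol/h; O₂ fed = 20.85 × 1.381 = 28.79 lbmol/h.
N₂ fed = 28.79 × 79/21 = 108.3 lbmol/h.
Fuel reacted = 0.981 × 41.7 → ξ = 40.91 lbmol/h.
Outlet (n = n₀ + ν ξ):
  H₂: 41.7 − 1(40.91) = 0.7923
  O₂: 28.79 − 0.5(40.91) = 8.34
  N₂: 108.3 (inert)
  H₂O: 0 + 1(40.91) = 40.91
Dry total = 117.5 lbmol/h; y_N₂ (dry) = 108.3 / 117.5 = 0.9222.

0.922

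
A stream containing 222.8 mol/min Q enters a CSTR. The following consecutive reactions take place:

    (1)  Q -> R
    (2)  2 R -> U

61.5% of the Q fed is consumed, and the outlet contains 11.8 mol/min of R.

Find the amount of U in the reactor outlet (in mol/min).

Conversion of Q: Q consumed = 1ξ₁ = 0.615 × 222.8 → ξ₁ = 137 mol/min.
R balance: n_R = 0 + 1ξ₁ − 2ξ₂ = 11.8 → ξ₂ = (1·137 − 11.8)/2 = 62.61 mol/min.
Outlet amounts (n = n₀ + Σ ν·ξ):
  Q: 222.8 − 1(137) = 85.78
  R: 0 + 1(137) − 2(62.61) = 11.8
  U: 0 + 1(62.61) = 62.61

62.6 mol/min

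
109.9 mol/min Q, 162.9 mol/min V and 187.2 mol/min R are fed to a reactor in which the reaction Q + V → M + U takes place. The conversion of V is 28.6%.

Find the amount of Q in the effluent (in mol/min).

63.3 mol/min

V reacted = 0.286 × 162.9 = 46.59 mol/min; ν_V = −1, so ξ = 46.59/1 = 46.59 mol/min.
Outlet amounts (n = n₀ + ν ξ):
  Q: 109.9 − 1(46.59) = 63.31
  V: 162.9 − 1(46.59) = 116.3
  M: 0 + 1(46.59) = 46.59
  U: 0 + 1(46.59) = 46.59
  R: 187.2 (inert)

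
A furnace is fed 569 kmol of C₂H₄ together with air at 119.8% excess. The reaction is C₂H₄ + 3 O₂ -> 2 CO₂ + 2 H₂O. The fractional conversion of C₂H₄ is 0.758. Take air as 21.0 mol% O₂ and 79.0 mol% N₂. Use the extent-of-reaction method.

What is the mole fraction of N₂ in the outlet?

0.766

Stoichiometric O₂ = 3 × 569 = 1707 kmol; O₂ fed = 1707 × 2.198 = 3752 kmol.
N₂ fed = 3752 × 79/21 = 14110 kmol.
Fuel reacted = 0.758 × 569 → ξ = 431.3 kmol.
Outlet (n = n₀ + ν ξ):
  C₂H₄: 569 − 1(431.3) = 137.7
  O₂: 3752 − 3(431.3) = 2458
  N₂: 14110 (inert)
  CO₂: 0 + 2(431.3) = 862.6
  H₂O: 0 + 2(431.3) = 862.6
Total out = 18440 kmol; y_N₂ = 14110 / 18440 = 0.7656.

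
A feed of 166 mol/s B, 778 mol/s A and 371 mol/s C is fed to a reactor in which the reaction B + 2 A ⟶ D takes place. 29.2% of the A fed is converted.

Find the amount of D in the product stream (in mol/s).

114 mol/s

A reacted = 0.292 × 778 = 227.2 mol/s; ν_A = −2, so ξ = 227.2/2 = 113.6 mol/s.
Outlet amounts (n = n₀ + ν ξ):
  B: 166 − 1(113.6) = 52.41
  A: 778 − 2(113.6) = 550.8
  D: 0 + 1(113.6) = 113.6
  C: 371 (inert)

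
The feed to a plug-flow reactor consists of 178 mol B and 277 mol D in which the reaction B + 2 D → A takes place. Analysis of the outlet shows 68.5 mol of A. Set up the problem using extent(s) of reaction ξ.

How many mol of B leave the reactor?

For A: n = n₀ + 1ξ → 68.5 = 0 + 1ξ, giving ξ = 68.5 mol.
Outlet amounts (n = n₀ + ν ξ):
  B: 178 − 1(68.5) = 109.5
  D: 277 − 2(68.5) = 140
  A: 0 + 1(68.5) = 68.5

110 mol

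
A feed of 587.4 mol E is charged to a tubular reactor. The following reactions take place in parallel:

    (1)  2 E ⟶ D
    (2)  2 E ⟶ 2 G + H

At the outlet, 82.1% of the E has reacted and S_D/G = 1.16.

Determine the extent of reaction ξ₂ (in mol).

Conversion of E: E consumed = 0.821 × 587.4 = 482.3 mol = 2ξ₁ + 2ξ₂.
Selectivity: 1ξ₁ / (2ξ₂) = 1.16 → ξ₁ = 2.32 ξ₂.
Substitute: (2·2.32 + 2) ξ₂ = 482.3 → ξ₂ = 72.63 mol, ξ₁ = 168.5 mol.
Outlet amounts (n = n₀ + Σ ν·ξ):
  E: 587.4 − 2(168.5) − 2(72.63) = 105.1
  D: 0 + 1(168.5) = 168.5
  G: 0 + 2(72.63) = 145.3
  H: 0 + 1(72.63) = 72.63

ξ₂ = 72.6 mol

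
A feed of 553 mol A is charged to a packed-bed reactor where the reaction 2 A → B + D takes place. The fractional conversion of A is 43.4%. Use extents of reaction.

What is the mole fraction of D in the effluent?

A reacted = 0.434 × 553 = 240 mol; ν_A = −2, so ξ = 240/2 = 120 mol.
Outlet amounts (n = n₀ + ν ξ):
  A: 553 − 2(120) = 313
  B: 0 + 1(120) = 120
  D: 0 + 1(120) = 120
Total out = 553 mol; y_D = 120 / 553 = 0.217.

0.217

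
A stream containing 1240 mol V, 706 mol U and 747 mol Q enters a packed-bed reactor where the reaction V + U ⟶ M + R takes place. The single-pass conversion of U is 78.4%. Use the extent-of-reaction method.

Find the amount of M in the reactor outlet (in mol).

554 mol

U reacted = 0.784 × 706 = 553.5 mol; ν_U = −1, so ξ = 553.5/1 = 553.5 mol.
Outlet amounts (n = n₀ + ν ξ):
  V: 1240 − 1(553.5) = 686.5
  U: 706 − 1(553.5) = 152.5
  M: 0 + 1(553.5) = 553.5
  R: 0 + 1(553.5) = 553.5
  Q: 747 (inert)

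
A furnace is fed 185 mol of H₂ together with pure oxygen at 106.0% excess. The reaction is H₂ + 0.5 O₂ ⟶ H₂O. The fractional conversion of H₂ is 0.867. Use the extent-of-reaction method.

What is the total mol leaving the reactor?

295 mol

Stoichiometric O₂ = 0.5 × 185 = 92.5 mol; O₂ fed = 92.5 × 2.060 = 190.6 mol.
Fuel reacted = 0.867 × 185 → ξ = 160.4 mol.
Outlet (n = n₀ + ν ξ):
  H₂: 185 − 1(160.4) = 24.6
  O₂: 190.6 − 0.5(160.4) = 110.4
  H₂O: 0 + 1(160.4) = 160.4
Total out = 24.6 + 110.4 + 160.4 = 295.4 mol.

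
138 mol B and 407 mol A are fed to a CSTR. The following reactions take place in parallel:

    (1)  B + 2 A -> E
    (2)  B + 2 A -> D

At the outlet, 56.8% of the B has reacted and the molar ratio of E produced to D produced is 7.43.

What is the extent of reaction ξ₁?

Conversion of B: B consumed = 0.568 × 138 = 78.38 mol = 1ξ₁ + 1ξ₂.
Selectivity: 1ξ₁ / (1ξ₂) = 7.43 → ξ₁ = 7.43 ξ₂.
Substitute: (1·7.43 + 1) ξ₂ = 78.38 → ξ₂ = 9.298 mol, ξ₁ = 69.09 mol.
Outlet amounts (n = n₀ + Σ ν·ξ):
  B: 138 − 1(69.09) − 1(9.298) = 59.62
  A: 407 − 2(69.09) − 2(9.298) = 250.2
  E: 0 + 1(69.09) = 69.09
  D: 0 + 1(9.298) = 9.298

ξ₁ = 69.1 mol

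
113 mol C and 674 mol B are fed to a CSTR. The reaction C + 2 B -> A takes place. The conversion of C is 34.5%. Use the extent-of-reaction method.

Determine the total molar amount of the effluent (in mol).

C reacted = 0.345 × 113 = 38.98 mol; ν_C = −1, so ξ = 38.98/1 = 38.98 mol.
Outlet amounts (n = n₀ + ν ξ):
  C: 113 − 1(38.98) = 74.02
  B: 674 − 2(38.98) = 596
  A: 0 + 1(38.98) = 38.98
Total out = 74.02 + 596 + 38.98 = 709 mol.

709 mol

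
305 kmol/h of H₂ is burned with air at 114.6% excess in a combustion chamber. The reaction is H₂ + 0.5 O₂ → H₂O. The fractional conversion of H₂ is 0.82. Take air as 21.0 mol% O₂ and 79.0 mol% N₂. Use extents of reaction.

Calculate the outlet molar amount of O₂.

Stoichiometric O₂ = 0.5 × 305 = 152.5 kmol/h; O₂ fed = 152.5 × 2.146 = 327.3 kmol/h.
N₂ fed = 327.3 × 79/21 = 1231 kmol/h.
Fuel reacted = 0.82 × 305 → ξ = 250.1 kmol/h.
Outlet (n = n₀ + ν ξ):
  H₂: 305 − 1(250.1) = 54.9
  O₂: 327.3 − 0.5(250.1) = 202.2
  N₂: 1231 (inert)
  H₂O: 0 + 1(250.1) = 250.1

202 kmol/h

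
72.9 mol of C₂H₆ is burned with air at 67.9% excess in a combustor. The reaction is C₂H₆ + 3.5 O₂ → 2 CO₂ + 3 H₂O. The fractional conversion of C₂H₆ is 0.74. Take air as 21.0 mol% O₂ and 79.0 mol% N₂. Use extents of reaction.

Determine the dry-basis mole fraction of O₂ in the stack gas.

0.121

Stoichiometric O₂ = 3.5 × 72.9 = 255.2 mol; O₂ fed = 255.2 × 1.679 = 428.4 mol.
N₂ fed = 428.4 × 79/21 = 1612 mol.
Fuel reacted = 0.74 × 72.9 → ξ = 53.95 mol.
Outlet (n = n₀ + ν ξ):
  C₂H₆: 72.9 − 1(53.95) = 18.95
  O₂: 428.4 − 3.5(53.95) = 239.6
  N₂: 1612 (inert)
  CO₂: 0 + 2(53.95) = 107.9
  H₂O: 0 + 3(53.95) = 161.8
Dry total = 1978 mol; y_O₂ (dry) = 239.6 / 1978 = 0.1211.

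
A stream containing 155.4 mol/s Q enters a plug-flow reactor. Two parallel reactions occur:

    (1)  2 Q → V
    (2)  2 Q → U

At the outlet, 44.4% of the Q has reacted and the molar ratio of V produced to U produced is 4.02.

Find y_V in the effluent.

0.229

Conversion of Q: Q consumed = 0.444 × 155.4 = 69 mol/s = 2ξ₁ + 2ξ₂.
Selectivity: 1ξ₁ / (1ξ₂) = 4.02 → ξ₁ = 4.02 ξ₂.
Substitute: (2·4.02 + 2) ξ₂ = 69 → ξ₂ = 6.872 mol/s, ξ₁ = 27.63 mol/s.
Outlet amounts (n = n₀ + Σ ν·ξ):
  Q: 155.4 − 2(27.63) − 2(6.872) = 86.4
  V: 0 + 1(27.63) = 27.63
  U: 0 + 1(6.872) = 6.872
Total out = 120.9 mol/s; y_V = 27.63 / 120.9 = 0.2285.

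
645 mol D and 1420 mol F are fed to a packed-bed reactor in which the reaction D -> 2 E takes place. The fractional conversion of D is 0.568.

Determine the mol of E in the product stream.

D reacted = 0.568 × 645 = 366.4 mol; ν_D = −1, so ξ = 366.4/1 = 366.4 mol.
Outlet amounts (n = n₀ + ν ξ):
  D: 645 − 1(366.4) = 278.6
  E: 0 + 2(366.4) = 732.7
  F: 1420 (inert)

733 mol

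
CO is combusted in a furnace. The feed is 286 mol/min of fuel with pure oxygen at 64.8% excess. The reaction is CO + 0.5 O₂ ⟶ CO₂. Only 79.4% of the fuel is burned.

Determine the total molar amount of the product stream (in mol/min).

Stoichiometric O₂ = 0.5 × 286 = 143 mol/min; O₂ fed = 143 × 1.648 = 235.7 mol/min.
Fuel reacted = 0.794 × 286 → ξ = 227.1 mol/min.
Outlet (n = n₀ + ν ξ):
  CO: 286 − 1(227.1) = 58.92
  O₂: 235.7 − 0.5(227.1) = 122.1
  CO₂: 0 + 1(227.1) = 227.1
Total out = 58.92 + 122.1 + 227.1 = 408.1 mol/min.

408 mol/min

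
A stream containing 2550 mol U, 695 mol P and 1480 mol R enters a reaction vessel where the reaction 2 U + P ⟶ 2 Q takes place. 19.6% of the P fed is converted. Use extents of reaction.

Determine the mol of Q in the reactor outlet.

272 mol

P reacted = 0.196 × 695 = 136.2 mol; ν_P = −1, so ξ = 136.2/1 = 136.2 mol.
Outlet amounts (n = n₀ + ν ξ):
  U: 2550 − 2(136.2) = 2278
  P: 695 − 1(136.2) = 558.8
  Q: 0 + 2(136.2) = 272.4
  R: 1480 (inert)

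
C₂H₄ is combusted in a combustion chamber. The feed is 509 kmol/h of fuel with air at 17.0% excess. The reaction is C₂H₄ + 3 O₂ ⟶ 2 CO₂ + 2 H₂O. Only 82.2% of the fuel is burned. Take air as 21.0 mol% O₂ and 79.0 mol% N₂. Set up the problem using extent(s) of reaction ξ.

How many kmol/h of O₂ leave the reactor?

531 kmol/h

Stoichiometric O₂ = 3 × 509 = 1527 kmol/h; O₂ fed = 1527 × 1.170 = 1787 kmol/h.
N₂ fed = 1787 × 79/21 = 6721 kmol/h.
Fuel reacted = 0.822 × 509 → ξ = 418.4 kmol/h.
Outlet (n = n₀ + ν ξ):
  C₂H₄: 509 − 1(418.4) = 90.6
  O₂: 1787 − 3(418.4) = 531.4
  N₂: 6721 (inert)
  CO₂: 0 + 2(418.4) = 836.8
  H₂O: 0 + 2(418.4) = 836.8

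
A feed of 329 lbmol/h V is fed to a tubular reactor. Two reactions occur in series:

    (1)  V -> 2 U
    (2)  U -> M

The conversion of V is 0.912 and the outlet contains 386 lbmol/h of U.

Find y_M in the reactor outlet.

Conversion of V: V consumed = 1ξ₁ = 0.912 × 329 → ξ₁ = 300 lbmol/h.
U balance: n_U = 0 + 2ξ₁ − 1ξ₂ = 386 → ξ₂ = (2·300 − 386)/1 = 214.1 lbmol/h.
Outlet amounts (n = n₀ + Σ ν·ξ):
  V: 329 − 1(300) = 28.95
  U: 0 + 2(300) − 1(214.1) = 386
  M: 0 + 1(214.1) = 214.1
Total out = 629 lbmol/h; y_M = 214.1 / 629 = 0.3403.

0.34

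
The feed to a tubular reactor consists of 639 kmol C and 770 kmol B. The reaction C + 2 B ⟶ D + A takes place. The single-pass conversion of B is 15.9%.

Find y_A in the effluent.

0.0454

B reacted = 0.159 × 770 = 122.4 kmol; ν_B = −2, so ξ = 122.4/2 = 61.22 kmol.
Outlet amounts (n = n₀ + ν ξ):
  C: 639 − 1(61.22) = 577.8
  B: 770 − 2(61.22) = 647.6
  D: 0 + 1(61.22) = 61.22
  A: 0 + 1(61.22) = 61.22
Total out = 1348 kmol; y_A = 61.22 / 1348 = 0.04542.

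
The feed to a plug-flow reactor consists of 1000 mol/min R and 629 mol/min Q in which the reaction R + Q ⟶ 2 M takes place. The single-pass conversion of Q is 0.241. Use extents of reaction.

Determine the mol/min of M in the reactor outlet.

303 mol/min

Q reacted = 0.241 × 629 = 151.6 mol/min; ν_Q = −1, so ξ = 151.6/1 = 151.6 mol/min.
Outlet amounts (n = n₀ + ν ξ):
  R: 1000 − 1(151.6) = 848.4
  Q: 629 − 1(151.6) = 477.4
  M: 0 + 2(151.6) = 303.2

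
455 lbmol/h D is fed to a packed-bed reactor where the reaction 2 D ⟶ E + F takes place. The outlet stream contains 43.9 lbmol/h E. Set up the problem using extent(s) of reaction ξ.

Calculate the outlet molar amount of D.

For E: n = n₀ + 1ξ → 43.9 = 0 + 1ξ, giving ξ = 43.9 lbmol/h.
Outlet amounts (n = n₀ + ν ξ):
  D: 455 − 2(43.9) = 367.2
  E: 0 + 1(43.9) = 43.9
  F: 0 + 1(43.9) = 43.9

367 lbmol/h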